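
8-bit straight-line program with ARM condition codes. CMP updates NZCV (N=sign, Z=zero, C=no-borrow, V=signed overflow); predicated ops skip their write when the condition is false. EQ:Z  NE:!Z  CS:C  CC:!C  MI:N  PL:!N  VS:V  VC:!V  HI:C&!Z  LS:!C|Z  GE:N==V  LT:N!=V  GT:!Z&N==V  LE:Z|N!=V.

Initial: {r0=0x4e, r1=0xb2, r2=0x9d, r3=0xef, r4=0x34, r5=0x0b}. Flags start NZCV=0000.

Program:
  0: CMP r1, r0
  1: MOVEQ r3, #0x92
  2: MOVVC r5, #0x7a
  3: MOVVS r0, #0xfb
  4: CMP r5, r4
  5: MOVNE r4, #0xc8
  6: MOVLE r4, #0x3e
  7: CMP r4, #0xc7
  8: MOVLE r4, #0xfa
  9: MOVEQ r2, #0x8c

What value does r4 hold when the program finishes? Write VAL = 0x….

VAL = 0x3e

0: ✓ CMP  NZCV=0011
1: · MOVEQ
2: · MOVVC
3: ✓ MOVVS  r0←0xfb
4: ✓ CMP  NZCV=1000
5: ✓ MOVNE  r4←0xc8
6: ✓ MOVLE  r4←0x3e
7: ✓ CMP  NZCV=0000
8: · MOVLE
9: · MOVEQ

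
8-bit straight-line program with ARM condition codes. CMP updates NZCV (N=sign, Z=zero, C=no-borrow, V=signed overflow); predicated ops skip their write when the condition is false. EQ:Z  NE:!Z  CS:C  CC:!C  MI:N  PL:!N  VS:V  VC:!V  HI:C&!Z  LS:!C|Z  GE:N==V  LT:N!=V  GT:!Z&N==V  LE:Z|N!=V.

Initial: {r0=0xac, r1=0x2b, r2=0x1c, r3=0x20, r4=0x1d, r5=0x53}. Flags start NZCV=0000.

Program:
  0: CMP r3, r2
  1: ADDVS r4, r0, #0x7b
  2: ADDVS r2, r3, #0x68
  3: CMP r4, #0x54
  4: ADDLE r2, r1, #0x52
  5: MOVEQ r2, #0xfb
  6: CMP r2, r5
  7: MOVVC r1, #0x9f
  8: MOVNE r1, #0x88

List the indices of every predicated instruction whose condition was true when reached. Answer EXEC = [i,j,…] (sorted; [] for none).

EXEC = [4,7,8]

[0] flags=0010 → (cmp)
[1] flags=0010 VS?F → skip
[2] flags=0010 VS?F → skip
[3] flags=1000 → (cmp)
[4] flags=1000 LE?T → r2=0x7d
[5] flags=1000 EQ?F → skip
[6] flags=0010 → (cmp)
[7] flags=0010 VC?T → r1=0x9f
[8] flags=0010 NE?T → r1=0x88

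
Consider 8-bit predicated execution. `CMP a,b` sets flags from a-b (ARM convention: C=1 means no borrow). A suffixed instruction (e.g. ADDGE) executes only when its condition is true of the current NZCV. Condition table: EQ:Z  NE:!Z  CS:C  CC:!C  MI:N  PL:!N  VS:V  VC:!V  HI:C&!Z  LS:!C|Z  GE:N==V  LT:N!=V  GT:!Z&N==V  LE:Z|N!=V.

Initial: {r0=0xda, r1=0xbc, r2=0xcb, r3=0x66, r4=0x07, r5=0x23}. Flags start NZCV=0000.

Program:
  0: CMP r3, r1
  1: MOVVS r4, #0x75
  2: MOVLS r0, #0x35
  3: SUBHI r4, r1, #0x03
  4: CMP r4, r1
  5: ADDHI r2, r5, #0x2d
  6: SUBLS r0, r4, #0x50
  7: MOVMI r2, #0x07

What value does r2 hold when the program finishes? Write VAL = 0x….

VAL = 0x07

0: ✓ CMP  NZCV=1001
1: ✓ MOVVS  r4←0x75
2: ✓ MOVLS  r0←0x35
3: · SUBHI
4: ✓ CMP  NZCV=1001
5: · ADDHI
6: ✓ SUBLS  r0←0x25
7: ✓ MOVMI  r2←0x07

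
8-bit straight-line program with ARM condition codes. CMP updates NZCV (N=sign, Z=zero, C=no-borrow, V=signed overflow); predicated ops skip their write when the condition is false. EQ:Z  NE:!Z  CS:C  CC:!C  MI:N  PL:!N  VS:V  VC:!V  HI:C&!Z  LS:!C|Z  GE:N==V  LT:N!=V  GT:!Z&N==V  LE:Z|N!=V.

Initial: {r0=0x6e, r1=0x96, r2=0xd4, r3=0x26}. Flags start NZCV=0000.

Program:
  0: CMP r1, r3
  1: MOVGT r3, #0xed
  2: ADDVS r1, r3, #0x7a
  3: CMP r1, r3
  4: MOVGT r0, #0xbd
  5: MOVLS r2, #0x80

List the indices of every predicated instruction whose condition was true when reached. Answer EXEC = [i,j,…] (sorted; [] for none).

0: ✓ CMP  NZCV=0011
1: · MOVGT
2: ✓ ADDVS  r1←0xa0
3: ✓ CMP  NZCV=0011
4: · MOVGT
5: · MOVLS

EXEC = [2]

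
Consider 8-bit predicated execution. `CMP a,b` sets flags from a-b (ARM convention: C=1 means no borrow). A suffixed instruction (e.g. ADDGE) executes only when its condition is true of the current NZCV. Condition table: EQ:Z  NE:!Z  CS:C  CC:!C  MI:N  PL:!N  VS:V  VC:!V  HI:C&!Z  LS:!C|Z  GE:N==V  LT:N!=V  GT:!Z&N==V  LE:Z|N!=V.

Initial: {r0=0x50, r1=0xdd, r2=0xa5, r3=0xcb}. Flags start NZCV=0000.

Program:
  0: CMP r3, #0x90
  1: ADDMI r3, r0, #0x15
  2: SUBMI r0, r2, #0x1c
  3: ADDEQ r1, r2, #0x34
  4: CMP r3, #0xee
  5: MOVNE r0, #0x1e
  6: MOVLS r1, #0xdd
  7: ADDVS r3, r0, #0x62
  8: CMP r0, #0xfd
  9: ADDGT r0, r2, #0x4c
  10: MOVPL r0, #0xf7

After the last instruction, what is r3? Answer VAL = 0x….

VAL = 0xcb

[0] flags=0010 → (cmp)
[1] flags=0010 MI?F → skip
[2] flags=0010 MI?F → skip
[3] flags=0010 EQ?F → skip
[4] flags=1000 → (cmp)
[5] flags=1000 NE?T → r0=0x1e
[6] flags=1000 LS?T → r1=0xdd
[7] flags=1000 VS?F → skip
[8] flags=0000 → (cmp)
[9] flags=0000 GT?T → r0=0xf1
[10] flags=0000 PL?T → r0=0xf7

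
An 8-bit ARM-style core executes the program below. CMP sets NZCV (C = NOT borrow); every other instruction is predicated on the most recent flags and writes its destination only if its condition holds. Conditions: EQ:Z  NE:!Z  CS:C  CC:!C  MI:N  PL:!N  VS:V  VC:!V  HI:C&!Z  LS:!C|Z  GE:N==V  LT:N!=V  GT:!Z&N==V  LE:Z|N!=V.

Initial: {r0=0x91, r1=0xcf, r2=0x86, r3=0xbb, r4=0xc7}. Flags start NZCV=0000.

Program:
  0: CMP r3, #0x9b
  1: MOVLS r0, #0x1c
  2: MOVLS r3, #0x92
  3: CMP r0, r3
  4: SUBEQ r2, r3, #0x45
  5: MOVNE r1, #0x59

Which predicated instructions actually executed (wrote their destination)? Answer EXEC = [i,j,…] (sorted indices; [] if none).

0: ✓ CMP  NZCV=0010
1: · MOVLS
2: · MOVLS
3: ✓ CMP  NZCV=1000
4: · SUBEQ
5: ✓ MOVNE  r1←0x59

EXEC = [5]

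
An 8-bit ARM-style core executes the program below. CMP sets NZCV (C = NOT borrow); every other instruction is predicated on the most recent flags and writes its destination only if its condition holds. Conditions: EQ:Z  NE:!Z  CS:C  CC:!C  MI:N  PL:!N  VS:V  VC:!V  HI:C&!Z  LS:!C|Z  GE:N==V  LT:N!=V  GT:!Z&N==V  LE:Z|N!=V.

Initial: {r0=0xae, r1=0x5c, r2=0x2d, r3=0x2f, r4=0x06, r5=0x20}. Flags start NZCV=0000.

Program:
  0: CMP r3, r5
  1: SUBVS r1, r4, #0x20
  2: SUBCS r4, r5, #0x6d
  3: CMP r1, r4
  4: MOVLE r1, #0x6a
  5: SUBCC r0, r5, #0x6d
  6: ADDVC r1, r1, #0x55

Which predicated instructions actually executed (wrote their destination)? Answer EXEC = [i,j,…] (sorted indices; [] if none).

EXEC = [2,5]

[0] flags=0010 → (cmp)
[1] flags=0010 VS?F → skip
[2] flags=0010 CS?T → r4=0xb3
[3] flags=1001 → (cmp)
[4] flags=1001 LE?F → skip
[5] flags=1001 CC?T → r0=0xb3
[6] flags=1001 VC?F → skip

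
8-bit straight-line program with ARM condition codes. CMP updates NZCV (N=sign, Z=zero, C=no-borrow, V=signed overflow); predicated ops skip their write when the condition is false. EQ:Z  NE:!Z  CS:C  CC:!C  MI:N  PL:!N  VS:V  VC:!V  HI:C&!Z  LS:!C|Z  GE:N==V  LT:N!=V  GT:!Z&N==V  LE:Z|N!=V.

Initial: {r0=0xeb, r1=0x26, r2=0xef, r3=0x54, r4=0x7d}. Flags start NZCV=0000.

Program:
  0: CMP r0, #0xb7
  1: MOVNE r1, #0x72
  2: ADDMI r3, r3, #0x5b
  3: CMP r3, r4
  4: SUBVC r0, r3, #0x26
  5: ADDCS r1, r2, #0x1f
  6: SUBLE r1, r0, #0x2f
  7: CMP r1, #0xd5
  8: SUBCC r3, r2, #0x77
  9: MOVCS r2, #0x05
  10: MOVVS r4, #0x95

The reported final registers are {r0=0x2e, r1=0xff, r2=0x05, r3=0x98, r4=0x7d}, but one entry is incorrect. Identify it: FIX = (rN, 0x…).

FIX = (r3, 0x54)

[0] flags=0010 → (cmp)
[1] flags=0010 NE?T → r1=0x72
[2] flags=0010 MI?F → skip
[3] flags=1000 → (cmp)
[4] flags=1000 VC?T → r0=0x2e
[5] flags=1000 CS?F → skip
[6] flags=1000 LE?T → r1=0xff
[7] flags=0010 → (cmp)
[8] flags=0010 CC?F → skip
[9] flags=0010 CS?T → r2=0x05
[10] flags=0010 VS?F → skip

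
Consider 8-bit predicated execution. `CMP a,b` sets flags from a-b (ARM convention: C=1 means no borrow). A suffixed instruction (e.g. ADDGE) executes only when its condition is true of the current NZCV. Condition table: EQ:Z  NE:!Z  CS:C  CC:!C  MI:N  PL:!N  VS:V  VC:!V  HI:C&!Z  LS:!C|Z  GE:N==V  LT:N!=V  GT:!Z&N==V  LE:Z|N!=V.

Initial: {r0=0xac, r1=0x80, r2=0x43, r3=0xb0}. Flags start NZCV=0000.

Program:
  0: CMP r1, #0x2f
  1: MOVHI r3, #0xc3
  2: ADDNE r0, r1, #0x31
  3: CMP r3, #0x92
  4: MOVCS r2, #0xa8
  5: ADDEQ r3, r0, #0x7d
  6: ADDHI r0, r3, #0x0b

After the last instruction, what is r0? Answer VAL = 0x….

VAL = 0xce

0: ✓ CMP  NZCV=0011
1: ✓ MOVHI  r3←0xc3
2: ✓ ADDNE  r0←0xb1
3: ✓ CMP  NZCV=0010
4: ✓ MOVCS  r2←0xa8
5: · ADDEQ
6: ✓ ADDHI  r0←0xce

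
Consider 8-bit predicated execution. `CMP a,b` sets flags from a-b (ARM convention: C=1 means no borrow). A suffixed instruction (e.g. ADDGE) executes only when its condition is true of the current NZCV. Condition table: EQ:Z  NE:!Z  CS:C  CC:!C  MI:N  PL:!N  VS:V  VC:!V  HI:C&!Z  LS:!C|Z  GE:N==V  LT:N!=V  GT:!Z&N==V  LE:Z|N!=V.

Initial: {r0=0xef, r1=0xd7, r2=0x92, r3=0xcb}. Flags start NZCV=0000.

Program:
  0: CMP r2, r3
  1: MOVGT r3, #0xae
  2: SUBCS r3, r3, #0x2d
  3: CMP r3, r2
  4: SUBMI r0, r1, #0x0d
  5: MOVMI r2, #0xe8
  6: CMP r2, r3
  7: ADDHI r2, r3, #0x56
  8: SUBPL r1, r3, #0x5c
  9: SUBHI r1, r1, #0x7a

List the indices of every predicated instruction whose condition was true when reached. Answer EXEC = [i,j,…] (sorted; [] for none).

[0] flags=1000 → (cmp)
[1] flags=1000 GT?F → skip
[2] flags=1000 CS?F → skip
[3] flags=0010 → (cmp)
[4] flags=0010 MI?F → skip
[5] flags=0010 MI?F → skip
[6] flags=1000 → (cmp)
[7] flags=1000 HI?F → skip
[8] flags=1000 PL?F → skip
[9] flags=1000 HI?F → skip

EXEC = []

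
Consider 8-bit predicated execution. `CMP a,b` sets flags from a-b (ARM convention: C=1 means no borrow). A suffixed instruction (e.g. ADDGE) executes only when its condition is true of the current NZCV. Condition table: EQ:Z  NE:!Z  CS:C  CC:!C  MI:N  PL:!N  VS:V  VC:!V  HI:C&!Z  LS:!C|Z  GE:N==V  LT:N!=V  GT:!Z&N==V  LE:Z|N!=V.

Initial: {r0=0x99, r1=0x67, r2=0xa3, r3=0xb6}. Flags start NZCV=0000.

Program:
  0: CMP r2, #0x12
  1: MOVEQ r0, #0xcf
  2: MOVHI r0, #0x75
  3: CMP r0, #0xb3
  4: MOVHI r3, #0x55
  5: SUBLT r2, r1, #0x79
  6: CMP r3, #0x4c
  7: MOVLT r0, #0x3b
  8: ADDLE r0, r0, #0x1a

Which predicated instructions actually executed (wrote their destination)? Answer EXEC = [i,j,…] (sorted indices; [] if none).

EXEC = [2,7,8]

[0] flags=1010 → (cmp)
[1] flags=1010 EQ?F → skip
[2] flags=1010 HI?T → r0=0x75
[3] flags=1001 → (cmp)
[4] flags=1001 HI?F → skip
[5] flags=1001 LT?F → skip
[6] flags=0011 → (cmp)
[7] flags=0011 LT?T → r0=0x3b
[8] flags=0011 LE?T → r0=0x55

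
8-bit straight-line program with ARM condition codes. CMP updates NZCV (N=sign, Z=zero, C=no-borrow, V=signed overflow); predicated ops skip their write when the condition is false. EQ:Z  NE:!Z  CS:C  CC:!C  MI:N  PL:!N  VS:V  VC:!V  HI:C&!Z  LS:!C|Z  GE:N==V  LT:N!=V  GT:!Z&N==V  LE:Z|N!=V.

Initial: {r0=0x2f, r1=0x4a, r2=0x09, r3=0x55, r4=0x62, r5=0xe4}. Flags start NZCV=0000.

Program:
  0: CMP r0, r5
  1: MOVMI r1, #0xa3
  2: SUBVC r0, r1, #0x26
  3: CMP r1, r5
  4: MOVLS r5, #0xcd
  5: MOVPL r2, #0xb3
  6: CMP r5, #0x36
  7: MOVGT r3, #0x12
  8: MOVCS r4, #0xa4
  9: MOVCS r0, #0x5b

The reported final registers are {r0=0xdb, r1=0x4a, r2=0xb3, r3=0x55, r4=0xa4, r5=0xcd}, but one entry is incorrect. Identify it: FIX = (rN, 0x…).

[0] flags=0000 → (cmp)
[1] flags=0000 MI?F → skip
[2] flags=0000 VC?T → r0=0x24
[3] flags=0000 → (cmp)
[4] flags=0000 LS?T → r5=0xcd
[5] flags=0000 PL?T → r2=0xb3
[6] flags=1010 → (cmp)
[7] flags=1010 GT?F → skip
[8] flags=1010 CS?T → r4=0xa4
[9] flags=1010 CS?T → r0=0x5b

FIX = (r0, 0x5b)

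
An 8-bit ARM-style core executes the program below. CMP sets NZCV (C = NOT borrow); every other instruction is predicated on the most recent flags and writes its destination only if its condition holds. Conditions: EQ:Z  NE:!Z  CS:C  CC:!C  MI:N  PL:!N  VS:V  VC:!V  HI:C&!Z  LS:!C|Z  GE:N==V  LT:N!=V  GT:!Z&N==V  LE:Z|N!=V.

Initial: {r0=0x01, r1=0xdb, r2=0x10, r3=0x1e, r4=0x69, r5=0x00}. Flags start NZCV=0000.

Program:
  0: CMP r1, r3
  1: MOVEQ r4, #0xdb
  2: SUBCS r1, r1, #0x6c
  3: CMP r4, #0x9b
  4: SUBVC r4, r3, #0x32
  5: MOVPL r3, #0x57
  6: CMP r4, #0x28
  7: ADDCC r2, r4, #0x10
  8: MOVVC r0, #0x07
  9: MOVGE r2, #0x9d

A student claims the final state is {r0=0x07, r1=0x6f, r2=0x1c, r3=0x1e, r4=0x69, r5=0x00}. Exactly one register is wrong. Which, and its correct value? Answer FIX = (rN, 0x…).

FIX = (r2, 0x9d)

[0] flags=1010 → (cmp)
[1] flags=1010 EQ?F → skip
[2] flags=1010 CS?T → r1=0x6f
[3] flags=1001 → (cmp)
[4] flags=1001 VC?F → skip
[5] flags=1001 PL?F → skip
[6] flags=0010 → (cmp)
[7] flags=0010 CC?F → skip
[8] flags=0010 VC?T → r0=0x07
[9] flags=0010 GE?T → r2=0x9d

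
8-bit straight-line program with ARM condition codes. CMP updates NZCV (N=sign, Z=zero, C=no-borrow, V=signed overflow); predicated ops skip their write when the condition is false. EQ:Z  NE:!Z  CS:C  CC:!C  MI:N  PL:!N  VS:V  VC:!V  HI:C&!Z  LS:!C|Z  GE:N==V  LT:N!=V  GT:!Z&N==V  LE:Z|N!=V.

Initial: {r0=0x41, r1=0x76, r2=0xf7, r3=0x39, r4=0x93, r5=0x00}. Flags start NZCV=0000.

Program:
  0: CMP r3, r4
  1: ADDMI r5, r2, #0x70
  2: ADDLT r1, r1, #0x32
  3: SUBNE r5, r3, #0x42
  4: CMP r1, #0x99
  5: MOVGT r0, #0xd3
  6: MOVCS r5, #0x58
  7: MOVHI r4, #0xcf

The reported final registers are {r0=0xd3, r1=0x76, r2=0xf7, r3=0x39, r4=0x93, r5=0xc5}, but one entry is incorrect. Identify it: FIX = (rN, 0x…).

[0] flags=1001 → (cmp)
[1] flags=1001 MI?T → r5=0x67
[2] flags=1001 LT?F → skip
[3] flags=1001 NE?T → r5=0xf7
[4] flags=1001 → (cmp)
[5] flags=1001 GT?T → r0=0xd3
[6] flags=1001 CS?F → skip
[7] flags=1001 HI?F → skip

FIX = (r5, 0xf7)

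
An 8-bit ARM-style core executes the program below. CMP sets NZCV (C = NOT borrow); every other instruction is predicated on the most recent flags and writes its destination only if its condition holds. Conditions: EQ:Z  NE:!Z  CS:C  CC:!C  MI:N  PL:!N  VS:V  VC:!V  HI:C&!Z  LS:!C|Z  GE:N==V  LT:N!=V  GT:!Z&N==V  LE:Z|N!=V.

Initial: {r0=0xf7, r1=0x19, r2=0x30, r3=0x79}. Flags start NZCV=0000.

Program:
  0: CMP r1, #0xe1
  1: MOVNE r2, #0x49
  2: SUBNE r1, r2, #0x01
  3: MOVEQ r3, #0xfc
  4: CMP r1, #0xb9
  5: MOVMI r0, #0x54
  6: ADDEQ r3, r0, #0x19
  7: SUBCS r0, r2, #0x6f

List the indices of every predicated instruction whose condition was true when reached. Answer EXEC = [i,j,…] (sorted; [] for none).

EXEC = [1,2,5]

[0] flags=0000 → (cmp)
[1] flags=0000 NE?T → r2=0x49
[2] flags=0000 NE?T → r1=0x48
[3] flags=0000 EQ?F → skip
[4] flags=1001 → (cmp)
[5] flags=1001 MI?T → r0=0x54
[6] flags=1001 EQ?F → skip
[7] flags=1001 CS?F → skip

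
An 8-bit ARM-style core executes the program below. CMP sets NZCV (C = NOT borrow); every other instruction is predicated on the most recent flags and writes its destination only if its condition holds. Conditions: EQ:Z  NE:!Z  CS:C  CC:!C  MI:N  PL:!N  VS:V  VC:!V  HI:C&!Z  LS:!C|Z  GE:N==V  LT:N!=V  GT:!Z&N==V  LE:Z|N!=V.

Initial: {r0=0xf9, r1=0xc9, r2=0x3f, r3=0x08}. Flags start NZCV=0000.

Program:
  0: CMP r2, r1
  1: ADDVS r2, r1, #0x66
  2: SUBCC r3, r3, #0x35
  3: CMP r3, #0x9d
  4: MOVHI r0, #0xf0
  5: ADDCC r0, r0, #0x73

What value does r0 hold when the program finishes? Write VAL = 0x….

VAL = 0xf0

0: ✓ CMP  NZCV=0000
1: · ADDVS
2: ✓ SUBCC  r3←0xd3
3: ✓ CMP  NZCV=0010
4: ✓ MOVHI  r0←0xf0
5: · ADDCC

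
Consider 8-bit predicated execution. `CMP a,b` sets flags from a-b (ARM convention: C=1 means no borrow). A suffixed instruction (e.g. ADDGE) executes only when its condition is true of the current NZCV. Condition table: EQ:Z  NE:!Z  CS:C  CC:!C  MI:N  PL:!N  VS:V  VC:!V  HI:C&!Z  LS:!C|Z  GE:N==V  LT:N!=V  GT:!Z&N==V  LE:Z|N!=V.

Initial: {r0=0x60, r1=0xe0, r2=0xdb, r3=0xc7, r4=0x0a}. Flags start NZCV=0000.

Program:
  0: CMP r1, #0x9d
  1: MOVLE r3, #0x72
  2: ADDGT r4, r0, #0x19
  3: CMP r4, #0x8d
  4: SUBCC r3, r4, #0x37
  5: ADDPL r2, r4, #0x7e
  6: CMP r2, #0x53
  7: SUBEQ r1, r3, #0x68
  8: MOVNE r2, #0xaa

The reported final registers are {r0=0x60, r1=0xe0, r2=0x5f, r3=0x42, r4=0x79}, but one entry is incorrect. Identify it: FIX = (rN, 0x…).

FIX = (r2, 0xaa)

0: ✓ CMP  NZCV=0010
1: · MOVLE
2: ✓ ADDGT  r4←0x79
3: ✓ CMP  NZCV=1001
4: ✓ SUBCC  r3←0x42
5: · ADDPL
6: ✓ CMP  NZCV=1010
7: · SUBEQ
8: ✓ MOVNE  r2←0xaa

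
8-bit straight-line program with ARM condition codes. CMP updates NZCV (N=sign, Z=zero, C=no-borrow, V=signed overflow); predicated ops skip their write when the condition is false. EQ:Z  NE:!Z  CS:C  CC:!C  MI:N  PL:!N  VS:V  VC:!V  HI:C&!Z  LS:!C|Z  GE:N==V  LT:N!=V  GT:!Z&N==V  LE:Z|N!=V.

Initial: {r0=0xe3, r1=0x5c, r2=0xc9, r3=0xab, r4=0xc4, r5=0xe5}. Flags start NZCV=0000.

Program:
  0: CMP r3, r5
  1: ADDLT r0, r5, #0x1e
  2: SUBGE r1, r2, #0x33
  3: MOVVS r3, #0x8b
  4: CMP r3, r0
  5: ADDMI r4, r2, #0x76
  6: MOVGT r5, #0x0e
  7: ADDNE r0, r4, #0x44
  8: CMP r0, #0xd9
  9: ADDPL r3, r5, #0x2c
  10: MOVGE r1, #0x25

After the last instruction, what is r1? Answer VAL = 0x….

0: ✓ CMP  NZCV=1000
1: ✓ ADDLT  r0←0x03
2: · SUBGE
3: · MOVVS
4: ✓ CMP  NZCV=1010
5: ✓ ADDMI  r4←0x3f
6: · MOVGT
7: ✓ ADDNE  r0←0x83
8: ✓ CMP  NZCV=1000
9: · ADDPL
10: · MOVGE

VAL = 0x5c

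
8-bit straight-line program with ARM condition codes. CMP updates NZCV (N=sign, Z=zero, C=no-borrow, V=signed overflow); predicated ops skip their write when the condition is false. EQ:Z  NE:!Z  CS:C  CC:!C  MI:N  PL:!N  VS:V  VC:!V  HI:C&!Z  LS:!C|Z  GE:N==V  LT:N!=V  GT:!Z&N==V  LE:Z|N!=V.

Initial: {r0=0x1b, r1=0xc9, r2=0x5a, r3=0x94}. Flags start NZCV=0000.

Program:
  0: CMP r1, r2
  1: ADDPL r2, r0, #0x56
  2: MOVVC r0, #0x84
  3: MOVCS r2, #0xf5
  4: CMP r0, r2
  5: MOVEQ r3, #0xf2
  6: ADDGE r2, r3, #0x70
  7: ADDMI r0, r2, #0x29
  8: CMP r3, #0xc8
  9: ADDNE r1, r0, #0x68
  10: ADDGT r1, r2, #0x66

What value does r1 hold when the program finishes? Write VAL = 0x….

0: ✓ CMP  NZCV=0011
1: ✓ ADDPL  r2←0x71
2: · MOVVC
3: ✓ MOVCS  r2←0xf5
4: ✓ CMP  NZCV=0000
5: · MOVEQ
6: ✓ ADDGE  r2←0x04
7: · ADDMI
8: ✓ CMP  NZCV=1000
9: ✓ ADDNE  r1←0x83
10: · ADDGT

VAL = 0x83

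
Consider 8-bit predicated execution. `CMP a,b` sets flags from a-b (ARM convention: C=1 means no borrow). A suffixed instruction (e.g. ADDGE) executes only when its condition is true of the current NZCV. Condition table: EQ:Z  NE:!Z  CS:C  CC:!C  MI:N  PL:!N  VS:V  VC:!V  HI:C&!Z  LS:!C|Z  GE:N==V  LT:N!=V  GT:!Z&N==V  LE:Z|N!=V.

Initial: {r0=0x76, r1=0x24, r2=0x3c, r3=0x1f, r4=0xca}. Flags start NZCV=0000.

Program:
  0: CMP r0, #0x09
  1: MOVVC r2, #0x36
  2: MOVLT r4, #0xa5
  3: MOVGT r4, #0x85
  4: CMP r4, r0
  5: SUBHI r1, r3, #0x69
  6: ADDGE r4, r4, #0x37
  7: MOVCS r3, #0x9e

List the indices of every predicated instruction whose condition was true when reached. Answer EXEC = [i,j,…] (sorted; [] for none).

0: ✓ CMP  NZCV=0010
1: ✓ MOVVC  r2←0x36
2: · MOVLT
3: ✓ MOVGT  r4←0x85
4: ✓ CMP  NZCV=0011
5: ✓ SUBHI  r1←0xb6
6: · ADDGE
7: ✓ MOVCS  r3←0x9e

EXEC = [1,3,5,7]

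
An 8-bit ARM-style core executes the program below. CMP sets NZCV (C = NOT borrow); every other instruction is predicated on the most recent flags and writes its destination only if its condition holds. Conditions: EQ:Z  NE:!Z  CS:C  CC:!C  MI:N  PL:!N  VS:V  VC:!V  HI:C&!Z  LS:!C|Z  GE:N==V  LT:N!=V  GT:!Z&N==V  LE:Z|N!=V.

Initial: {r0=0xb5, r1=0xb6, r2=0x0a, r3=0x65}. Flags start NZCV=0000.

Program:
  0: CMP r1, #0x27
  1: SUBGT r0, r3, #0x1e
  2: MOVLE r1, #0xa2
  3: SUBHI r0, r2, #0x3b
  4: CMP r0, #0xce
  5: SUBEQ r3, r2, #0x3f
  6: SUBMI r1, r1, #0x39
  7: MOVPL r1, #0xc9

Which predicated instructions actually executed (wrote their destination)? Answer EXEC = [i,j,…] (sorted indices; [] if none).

EXEC = [2,3,7]

[0] flags=1010 → (cmp)
[1] flags=1010 GT?F → skip
[2] flags=1010 LE?T → r1=0xa2
[3] flags=1010 HI?T → r0=0xcf
[4] flags=0010 → (cmp)
[5] flags=0010 EQ?F → skip
[6] flags=0010 MI?F → skip
[7] flags=0010 PL?T → r1=0xc9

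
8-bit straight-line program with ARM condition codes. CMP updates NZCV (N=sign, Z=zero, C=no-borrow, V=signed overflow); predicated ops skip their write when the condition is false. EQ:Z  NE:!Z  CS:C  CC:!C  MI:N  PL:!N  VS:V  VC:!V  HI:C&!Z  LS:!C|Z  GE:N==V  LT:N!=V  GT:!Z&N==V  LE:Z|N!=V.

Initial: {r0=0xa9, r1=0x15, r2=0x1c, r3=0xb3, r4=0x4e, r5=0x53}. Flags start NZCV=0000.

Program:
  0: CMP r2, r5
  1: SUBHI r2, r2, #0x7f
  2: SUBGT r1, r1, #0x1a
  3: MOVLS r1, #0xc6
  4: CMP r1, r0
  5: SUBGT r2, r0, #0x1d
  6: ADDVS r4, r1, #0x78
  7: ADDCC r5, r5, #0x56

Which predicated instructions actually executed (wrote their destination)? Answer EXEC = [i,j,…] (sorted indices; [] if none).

EXEC = [3,5]

0: ✓ CMP  NZCV=1000
1: · SUBHI
2: · SUBGT
3: ✓ MOVLS  r1←0xc6
4: ✓ CMP  NZCV=0010
5: ✓ SUBGT  r2←0x8c
6: · ADDVS
7: · ADDCC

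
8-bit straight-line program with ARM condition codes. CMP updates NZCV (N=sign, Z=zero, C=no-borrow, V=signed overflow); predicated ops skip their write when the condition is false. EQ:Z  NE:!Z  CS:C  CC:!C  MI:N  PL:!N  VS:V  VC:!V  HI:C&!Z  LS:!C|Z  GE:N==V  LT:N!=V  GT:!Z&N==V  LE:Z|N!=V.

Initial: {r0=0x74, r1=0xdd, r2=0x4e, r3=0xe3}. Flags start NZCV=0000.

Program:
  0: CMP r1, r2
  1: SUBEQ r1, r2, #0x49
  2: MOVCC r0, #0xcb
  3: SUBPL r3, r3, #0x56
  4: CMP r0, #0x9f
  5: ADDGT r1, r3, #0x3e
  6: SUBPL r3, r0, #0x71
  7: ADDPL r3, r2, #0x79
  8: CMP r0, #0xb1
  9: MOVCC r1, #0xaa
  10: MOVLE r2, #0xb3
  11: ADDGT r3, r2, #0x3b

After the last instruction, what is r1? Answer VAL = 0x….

0: ✓ CMP  NZCV=1010
1: · SUBEQ
2: · MOVCC
3: · SUBPL
4: ✓ CMP  NZCV=1001
5: ✓ ADDGT  r1←0x21
6: · SUBPL
7: · ADDPL
8: ✓ CMP  NZCV=1001
9: ✓ MOVCC  r1←0xaa
10: · MOVLE
11: ✓ ADDGT  r3←0x89

VAL = 0xaa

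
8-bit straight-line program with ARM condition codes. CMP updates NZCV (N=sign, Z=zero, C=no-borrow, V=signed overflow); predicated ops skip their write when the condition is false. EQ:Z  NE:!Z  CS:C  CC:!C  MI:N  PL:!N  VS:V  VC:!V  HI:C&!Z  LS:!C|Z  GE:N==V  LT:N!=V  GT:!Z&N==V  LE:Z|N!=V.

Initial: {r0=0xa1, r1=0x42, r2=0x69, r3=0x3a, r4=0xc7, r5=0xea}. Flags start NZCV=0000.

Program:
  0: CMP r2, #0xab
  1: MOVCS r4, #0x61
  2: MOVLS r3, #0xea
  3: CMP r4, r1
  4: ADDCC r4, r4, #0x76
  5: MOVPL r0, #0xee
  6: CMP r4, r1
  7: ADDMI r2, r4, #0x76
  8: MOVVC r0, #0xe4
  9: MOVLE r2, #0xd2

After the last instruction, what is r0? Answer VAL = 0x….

VAL = 0xe4

0: ✓ CMP  NZCV=1001
1: · MOVCS
2: ✓ MOVLS  r3←0xea
3: ✓ CMP  NZCV=1010
4: · ADDCC
5: · MOVPL
6: ✓ CMP  NZCV=1010
7: ✓ ADDMI  r2←0x3d
8: ✓ MOVVC  r0←0xe4
9: ✓ MOVLE  r2←0xd2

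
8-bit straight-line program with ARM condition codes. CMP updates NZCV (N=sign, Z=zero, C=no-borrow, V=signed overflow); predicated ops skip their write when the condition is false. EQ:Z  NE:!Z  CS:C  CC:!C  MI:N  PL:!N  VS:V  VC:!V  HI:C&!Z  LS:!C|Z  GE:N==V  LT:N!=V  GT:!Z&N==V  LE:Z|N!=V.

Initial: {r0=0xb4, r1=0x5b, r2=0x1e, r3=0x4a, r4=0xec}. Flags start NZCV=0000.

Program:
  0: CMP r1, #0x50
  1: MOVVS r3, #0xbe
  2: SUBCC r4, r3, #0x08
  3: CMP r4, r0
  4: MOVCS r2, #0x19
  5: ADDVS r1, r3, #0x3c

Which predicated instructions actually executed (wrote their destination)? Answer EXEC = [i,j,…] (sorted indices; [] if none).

EXEC = [4]

0: ✓ CMP  NZCV=0010
1: · MOVVS
2: · SUBCC
3: ✓ CMP  NZCV=0010
4: ✓ MOVCS  r2←0x19
5: · ADDVS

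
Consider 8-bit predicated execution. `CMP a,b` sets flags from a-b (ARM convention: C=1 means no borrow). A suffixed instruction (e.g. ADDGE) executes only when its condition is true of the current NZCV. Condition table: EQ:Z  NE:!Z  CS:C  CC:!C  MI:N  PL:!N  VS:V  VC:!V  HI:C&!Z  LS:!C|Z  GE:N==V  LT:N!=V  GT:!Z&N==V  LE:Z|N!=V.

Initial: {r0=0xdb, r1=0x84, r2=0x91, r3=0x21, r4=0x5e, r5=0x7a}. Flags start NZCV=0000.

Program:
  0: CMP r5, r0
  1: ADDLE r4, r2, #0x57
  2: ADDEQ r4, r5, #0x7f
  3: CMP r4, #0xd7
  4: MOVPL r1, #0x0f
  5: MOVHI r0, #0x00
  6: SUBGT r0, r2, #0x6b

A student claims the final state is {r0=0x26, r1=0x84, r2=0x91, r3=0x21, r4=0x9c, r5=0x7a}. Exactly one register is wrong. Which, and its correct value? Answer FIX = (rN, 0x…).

FIX = (r4, 0x5e)

0: ✓ CMP  NZCV=1001
1: · ADDLE
2: · ADDEQ
3: ✓ CMP  NZCV=1001
4: · MOVPL
5: · MOVHI
6: ✓ SUBGT  r0←0x26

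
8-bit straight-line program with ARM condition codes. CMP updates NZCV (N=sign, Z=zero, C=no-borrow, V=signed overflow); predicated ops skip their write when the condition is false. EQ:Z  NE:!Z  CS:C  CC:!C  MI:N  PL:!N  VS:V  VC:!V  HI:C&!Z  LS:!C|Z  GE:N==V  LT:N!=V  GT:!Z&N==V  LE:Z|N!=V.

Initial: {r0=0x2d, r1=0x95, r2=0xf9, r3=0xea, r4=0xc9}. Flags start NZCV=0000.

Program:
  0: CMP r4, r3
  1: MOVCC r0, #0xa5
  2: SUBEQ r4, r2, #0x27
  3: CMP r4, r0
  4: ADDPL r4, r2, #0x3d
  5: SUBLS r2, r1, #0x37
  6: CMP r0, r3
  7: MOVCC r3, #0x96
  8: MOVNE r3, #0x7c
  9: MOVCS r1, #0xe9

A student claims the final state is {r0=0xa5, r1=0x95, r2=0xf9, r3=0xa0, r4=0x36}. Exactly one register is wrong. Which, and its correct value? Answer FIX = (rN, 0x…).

FIX = (r3, 0x7c)

0: ✓ CMP  NZCV=1000
1: ✓ MOVCC  r0←0xa5
2: · SUBEQ
3: ✓ CMP  NZCV=0010
4: ✓ ADDPL  r4←0x36
5: · SUBLS
6: ✓ CMP  NZCV=1000
7: ✓ MOVCC  r3←0x96
8: ✓ MOVNE  r3←0x7c
9: · MOVCS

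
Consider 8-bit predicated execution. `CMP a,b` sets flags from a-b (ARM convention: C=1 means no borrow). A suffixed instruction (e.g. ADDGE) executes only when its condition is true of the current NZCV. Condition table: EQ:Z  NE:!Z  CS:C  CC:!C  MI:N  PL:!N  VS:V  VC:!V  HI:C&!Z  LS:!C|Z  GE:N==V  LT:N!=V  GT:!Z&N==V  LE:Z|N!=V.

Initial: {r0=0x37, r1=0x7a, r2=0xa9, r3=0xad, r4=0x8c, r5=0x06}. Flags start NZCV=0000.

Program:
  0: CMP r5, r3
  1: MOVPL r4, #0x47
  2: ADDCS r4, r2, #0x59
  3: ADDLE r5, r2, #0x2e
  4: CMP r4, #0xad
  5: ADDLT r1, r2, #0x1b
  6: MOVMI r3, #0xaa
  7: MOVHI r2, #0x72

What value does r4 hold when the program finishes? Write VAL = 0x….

VAL = 0x47

0: ✓ CMP  NZCV=0000
1: ✓ MOVPL  r4←0x47
2: · ADDCS
3: · ADDLE
4: ✓ CMP  NZCV=1001
5: · ADDLT
6: ✓ MOVMI  r3←0xaa
7: · MOVHI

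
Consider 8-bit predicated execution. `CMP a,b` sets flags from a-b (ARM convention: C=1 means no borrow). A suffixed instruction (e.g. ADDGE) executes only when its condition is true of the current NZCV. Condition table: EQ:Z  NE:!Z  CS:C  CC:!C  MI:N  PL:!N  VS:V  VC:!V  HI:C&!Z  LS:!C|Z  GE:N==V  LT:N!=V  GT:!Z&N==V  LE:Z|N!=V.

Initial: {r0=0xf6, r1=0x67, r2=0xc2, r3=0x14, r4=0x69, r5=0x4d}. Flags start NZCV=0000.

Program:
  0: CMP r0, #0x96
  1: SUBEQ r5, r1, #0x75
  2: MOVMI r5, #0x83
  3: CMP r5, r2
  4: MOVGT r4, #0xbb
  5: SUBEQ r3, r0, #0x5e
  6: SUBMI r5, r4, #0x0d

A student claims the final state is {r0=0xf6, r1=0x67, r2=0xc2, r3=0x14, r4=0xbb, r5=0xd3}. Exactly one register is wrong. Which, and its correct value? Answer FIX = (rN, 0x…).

FIX = (r5, 0xae)

0: ✓ CMP  NZCV=0010
1: · SUBEQ
2: · MOVMI
3: ✓ CMP  NZCV=1001
4: ✓ MOVGT  r4←0xbb
5: · SUBEQ
6: ✓ SUBMI  r5←0xae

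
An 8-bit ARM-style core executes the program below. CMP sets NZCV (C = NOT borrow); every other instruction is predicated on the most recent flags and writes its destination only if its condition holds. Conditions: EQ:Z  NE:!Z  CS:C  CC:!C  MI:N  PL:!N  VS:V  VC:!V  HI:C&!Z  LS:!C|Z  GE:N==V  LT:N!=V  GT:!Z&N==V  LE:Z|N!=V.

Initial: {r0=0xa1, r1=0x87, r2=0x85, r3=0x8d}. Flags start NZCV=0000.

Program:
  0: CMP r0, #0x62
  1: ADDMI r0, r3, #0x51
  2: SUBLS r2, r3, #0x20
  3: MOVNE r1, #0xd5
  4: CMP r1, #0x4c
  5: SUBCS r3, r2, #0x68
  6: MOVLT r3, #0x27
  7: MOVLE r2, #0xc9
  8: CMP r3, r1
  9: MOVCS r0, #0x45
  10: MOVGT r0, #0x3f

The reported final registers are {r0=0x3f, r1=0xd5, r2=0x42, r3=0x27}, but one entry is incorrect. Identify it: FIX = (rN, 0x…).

0: ✓ CMP  NZCV=0011
1: · ADDMI
2: · SUBLS
3: ✓ MOVNE  r1←0xd5
4: ✓ CMP  NZCV=1010
5: ✓ SUBCS  r3←0x1d
6: ✓ MOVLT  r3←0x27
7: ✓ MOVLE  r2←0xc9
8: ✓ CMP  NZCV=0000
9: · MOVCS
10: ✓ MOVGT  r0←0x3f

FIX = (r2, 0xc9)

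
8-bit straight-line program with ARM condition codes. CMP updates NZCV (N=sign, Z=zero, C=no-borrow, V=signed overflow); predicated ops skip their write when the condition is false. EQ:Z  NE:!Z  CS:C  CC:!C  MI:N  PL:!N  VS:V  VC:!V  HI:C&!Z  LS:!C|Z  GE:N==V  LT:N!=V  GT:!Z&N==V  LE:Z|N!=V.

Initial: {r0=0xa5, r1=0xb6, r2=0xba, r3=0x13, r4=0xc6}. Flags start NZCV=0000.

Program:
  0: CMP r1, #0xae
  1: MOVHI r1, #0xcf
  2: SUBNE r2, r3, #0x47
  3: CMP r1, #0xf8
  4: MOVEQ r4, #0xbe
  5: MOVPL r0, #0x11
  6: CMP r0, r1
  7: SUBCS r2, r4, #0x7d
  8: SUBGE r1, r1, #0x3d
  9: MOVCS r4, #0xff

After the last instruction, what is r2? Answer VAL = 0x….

[0] flags=0010 → (cmp)
[1] flags=0010 HI?T → r1=0xcf
[2] flags=0010 NE?T → r2=0xcc
[3] flags=1000 → (cmp)
[4] flags=1000 EQ?F → skip
[5] flags=1000 PL?F → skip
[6] flags=1000 → (cmp)
[7] flags=1000 CS?F → skip
[8] flags=1000 GE?F → skip
[9] flags=1000 CS?F → skip

VAL = 0xcc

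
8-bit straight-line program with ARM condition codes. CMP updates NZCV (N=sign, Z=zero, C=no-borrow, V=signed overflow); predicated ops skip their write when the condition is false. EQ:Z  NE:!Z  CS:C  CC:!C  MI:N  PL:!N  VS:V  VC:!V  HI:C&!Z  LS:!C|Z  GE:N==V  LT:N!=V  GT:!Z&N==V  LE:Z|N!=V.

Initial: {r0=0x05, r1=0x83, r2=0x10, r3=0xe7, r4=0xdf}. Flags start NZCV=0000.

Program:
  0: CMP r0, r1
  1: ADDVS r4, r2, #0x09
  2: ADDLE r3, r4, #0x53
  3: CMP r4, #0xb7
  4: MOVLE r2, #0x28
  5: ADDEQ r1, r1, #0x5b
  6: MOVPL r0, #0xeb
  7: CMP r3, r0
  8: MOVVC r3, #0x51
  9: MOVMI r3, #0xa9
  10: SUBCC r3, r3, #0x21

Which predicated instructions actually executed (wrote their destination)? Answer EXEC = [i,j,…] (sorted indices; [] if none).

EXEC = [1,6,8,9,10]

0: ✓ CMP  NZCV=1001
1: ✓ ADDVS  r4←0x19
2: · ADDLE
3: ✓ CMP  NZCV=0000
4: · MOVLE
5: · ADDEQ
6: ✓ MOVPL  r0←0xeb
7: ✓ CMP  NZCV=1000
8: ✓ MOVVC  r3←0x51
9: ✓ MOVMI  r3←0xa9
10: ✓ SUBCC  r3←0x88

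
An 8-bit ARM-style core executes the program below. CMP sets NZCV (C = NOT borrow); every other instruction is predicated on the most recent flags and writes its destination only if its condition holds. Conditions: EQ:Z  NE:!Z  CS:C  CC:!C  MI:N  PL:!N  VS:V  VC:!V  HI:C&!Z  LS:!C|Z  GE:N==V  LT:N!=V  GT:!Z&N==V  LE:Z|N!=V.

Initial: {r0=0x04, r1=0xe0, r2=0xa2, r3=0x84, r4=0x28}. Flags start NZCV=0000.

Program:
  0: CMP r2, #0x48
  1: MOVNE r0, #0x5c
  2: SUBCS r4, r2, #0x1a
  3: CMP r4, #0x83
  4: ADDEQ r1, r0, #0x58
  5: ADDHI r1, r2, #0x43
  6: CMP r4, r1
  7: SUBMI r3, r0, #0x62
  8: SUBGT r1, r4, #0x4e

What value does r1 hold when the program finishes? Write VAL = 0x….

[0] flags=0011 → (cmp)
[1] flags=0011 NE?T → r0=0x5c
[2] flags=0011 CS?T → r4=0x88
[3] flags=0010 → (cmp)
[4] flags=0010 EQ?F → skip
[5] flags=0010 HI?T → r1=0xe5
[6] flags=1000 → (cmp)
[7] flags=1000 MI?T → r3=0xfa
[8] flags=1000 GT?F → skip

VAL = 0xe5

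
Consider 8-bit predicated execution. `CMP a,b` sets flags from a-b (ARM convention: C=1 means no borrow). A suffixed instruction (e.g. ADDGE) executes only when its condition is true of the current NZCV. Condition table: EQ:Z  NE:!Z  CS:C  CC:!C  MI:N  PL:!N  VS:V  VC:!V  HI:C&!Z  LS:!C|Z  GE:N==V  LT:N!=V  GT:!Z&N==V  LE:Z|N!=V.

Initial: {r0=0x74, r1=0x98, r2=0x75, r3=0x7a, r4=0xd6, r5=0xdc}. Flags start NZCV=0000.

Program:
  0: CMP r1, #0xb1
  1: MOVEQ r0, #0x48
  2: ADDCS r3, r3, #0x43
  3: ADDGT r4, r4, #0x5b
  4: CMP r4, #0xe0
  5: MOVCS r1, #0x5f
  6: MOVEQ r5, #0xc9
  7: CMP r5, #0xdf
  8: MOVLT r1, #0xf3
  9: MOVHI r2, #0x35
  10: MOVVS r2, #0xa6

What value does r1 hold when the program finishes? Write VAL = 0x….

[0] flags=1000 → (cmp)
[1] flags=1000 EQ?F → skip
[2] flags=1000 CS?F → skip
[3] flags=1000 GT?F → skip
[4] flags=1000 → (cmp)
[5] flags=1000 CS?F → skip
[6] flags=1000 EQ?F → skip
[7] flags=1000 → (cmp)
[8] flags=1000 LT?T → r1=0xf3
[9] flags=1000 HI?F → skip
[10] flags=1000 VS?F → skip

VAL = 0xf3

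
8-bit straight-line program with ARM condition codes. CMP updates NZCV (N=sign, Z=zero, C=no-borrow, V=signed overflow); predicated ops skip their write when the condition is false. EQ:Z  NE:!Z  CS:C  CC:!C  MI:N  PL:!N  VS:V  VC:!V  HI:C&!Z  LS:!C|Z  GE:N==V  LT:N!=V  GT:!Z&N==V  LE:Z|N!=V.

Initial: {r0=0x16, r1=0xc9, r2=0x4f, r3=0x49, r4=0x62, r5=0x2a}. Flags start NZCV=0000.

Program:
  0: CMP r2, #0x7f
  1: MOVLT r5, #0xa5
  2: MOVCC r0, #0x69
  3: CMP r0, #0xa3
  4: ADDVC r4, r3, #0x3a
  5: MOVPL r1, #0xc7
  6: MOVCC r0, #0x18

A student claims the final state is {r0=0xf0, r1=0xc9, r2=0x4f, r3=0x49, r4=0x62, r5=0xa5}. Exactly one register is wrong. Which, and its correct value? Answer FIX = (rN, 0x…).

FIX = (r0, 0x18)

0: ✓ CMP  NZCV=1000
1: ✓ MOVLT  r5←0xa5
2: ✓ MOVCC  r0←0x69
3: ✓ CMP  NZCV=1001
4: · ADDVC
5: · MOVPL
6: ✓ MOVCC  r0←0x18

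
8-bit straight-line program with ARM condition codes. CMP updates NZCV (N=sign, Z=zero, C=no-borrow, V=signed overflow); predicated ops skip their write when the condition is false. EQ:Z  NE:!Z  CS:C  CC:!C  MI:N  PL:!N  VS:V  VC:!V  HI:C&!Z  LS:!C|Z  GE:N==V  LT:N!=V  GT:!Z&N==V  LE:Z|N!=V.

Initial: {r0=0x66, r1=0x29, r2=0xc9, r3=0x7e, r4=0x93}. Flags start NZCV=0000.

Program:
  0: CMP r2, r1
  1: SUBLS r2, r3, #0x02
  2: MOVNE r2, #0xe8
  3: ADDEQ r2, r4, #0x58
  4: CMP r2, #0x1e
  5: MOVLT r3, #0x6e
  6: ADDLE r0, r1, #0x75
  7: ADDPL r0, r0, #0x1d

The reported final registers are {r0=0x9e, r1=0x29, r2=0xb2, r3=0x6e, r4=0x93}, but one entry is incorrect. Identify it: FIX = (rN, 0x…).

0: ✓ CMP  NZCV=1010
1: · SUBLS
2: ✓ MOVNE  r2←0xe8
3: · ADDEQ
4: ✓ CMP  NZCV=1010
5: ✓ MOVLT  r3←0x6e
6: ✓ ADDLE  r0←0x9e
7: · ADDPL

FIX = (r2, 0xe8)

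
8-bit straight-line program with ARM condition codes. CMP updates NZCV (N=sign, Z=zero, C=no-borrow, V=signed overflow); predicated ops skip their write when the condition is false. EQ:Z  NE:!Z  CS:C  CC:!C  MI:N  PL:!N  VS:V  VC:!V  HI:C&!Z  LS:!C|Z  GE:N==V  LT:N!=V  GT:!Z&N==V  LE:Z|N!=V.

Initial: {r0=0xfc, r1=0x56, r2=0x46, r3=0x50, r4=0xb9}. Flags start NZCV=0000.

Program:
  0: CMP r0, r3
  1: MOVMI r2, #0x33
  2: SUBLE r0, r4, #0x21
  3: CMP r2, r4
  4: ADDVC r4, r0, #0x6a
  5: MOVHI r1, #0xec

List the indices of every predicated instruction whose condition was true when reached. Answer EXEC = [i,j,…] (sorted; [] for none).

EXEC = [1,2,4]

[0] flags=1010 → (cmp)
[1] flags=1010 MI?T → r2=0x33
[2] flags=1010 LE?T → r0=0x98
[3] flags=0000 → (cmp)
[4] flags=0000 VC?T → r4=0x02
[5] flags=0000 HI?F → skip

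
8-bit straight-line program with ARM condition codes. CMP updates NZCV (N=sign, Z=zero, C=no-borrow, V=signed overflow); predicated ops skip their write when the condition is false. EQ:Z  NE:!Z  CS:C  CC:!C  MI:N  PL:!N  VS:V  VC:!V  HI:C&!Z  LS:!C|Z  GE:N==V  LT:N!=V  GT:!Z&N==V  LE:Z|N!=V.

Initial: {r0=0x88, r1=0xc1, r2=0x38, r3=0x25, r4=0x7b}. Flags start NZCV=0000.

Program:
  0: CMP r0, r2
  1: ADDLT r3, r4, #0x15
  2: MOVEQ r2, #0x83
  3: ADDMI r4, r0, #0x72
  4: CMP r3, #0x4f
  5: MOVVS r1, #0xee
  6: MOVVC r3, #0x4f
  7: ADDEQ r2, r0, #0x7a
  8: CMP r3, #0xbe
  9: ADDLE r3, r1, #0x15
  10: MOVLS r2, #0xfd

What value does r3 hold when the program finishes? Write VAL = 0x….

0: ✓ CMP  NZCV=0011
1: ✓ ADDLT  r3←0x90
2: · MOVEQ
3: · ADDMI
4: ✓ CMP  NZCV=0011
5: ✓ MOVVS  r1←0xee
6: · MOVVC
7: · ADDEQ
8: ✓ CMP  NZCV=1000
9: ✓ ADDLE  r3←0x03
10: ✓ MOVLS  r2←0xfd

VAL = 0x03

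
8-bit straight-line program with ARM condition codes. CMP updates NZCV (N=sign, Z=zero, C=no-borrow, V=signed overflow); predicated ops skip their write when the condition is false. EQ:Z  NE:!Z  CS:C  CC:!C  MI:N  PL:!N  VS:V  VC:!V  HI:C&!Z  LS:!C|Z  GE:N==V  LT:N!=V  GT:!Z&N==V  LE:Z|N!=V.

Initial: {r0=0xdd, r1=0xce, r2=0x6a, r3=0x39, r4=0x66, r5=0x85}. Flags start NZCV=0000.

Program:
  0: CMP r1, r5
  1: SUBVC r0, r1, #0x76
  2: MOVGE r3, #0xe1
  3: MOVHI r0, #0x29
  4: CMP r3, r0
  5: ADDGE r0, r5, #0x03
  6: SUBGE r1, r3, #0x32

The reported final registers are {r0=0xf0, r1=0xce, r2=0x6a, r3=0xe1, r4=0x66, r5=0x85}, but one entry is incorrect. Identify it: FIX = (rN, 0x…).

FIX = (r0, 0x29)

0: ✓ CMP  NZCV=0010
1: ✓ SUBVC  r0←0x58
2: ✓ MOVGE  r3←0xe1
3: ✓ MOVHI  r0←0x29
4: ✓ CMP  NZCV=1010
5: · ADDGE
6: · SUBGE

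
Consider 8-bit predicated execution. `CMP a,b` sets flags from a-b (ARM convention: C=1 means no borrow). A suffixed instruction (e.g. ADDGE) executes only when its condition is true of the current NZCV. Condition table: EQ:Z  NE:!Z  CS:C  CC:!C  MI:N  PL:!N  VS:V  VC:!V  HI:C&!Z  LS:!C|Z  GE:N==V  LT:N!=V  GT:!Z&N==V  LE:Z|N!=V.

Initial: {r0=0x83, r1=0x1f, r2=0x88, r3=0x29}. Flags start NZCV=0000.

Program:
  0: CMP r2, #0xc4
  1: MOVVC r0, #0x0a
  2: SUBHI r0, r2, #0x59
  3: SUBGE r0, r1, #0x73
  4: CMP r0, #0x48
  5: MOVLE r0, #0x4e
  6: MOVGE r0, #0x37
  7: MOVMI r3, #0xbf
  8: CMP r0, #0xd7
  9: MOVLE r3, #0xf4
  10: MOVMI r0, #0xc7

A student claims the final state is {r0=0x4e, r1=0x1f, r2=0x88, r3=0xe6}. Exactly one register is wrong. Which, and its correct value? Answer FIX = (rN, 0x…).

[0] flags=1000 → (cmp)
[1] flags=1000 VC?T → r0=0x0a
[2] flags=1000 HI?F → skip
[3] flags=1000 GE?F → skip
[4] flags=1000 → (cmp)
[5] flags=1000 LE?T → r0=0x4e
[6] flags=1000 GE?F → skip
[7] flags=1000 MI?T → r3=0xbf
[8] flags=0000 → (cmp)
[9] flags=0000 LE?F → skip
[10] flags=0000 MI?F → skip

FIX = (r3, 0xbf)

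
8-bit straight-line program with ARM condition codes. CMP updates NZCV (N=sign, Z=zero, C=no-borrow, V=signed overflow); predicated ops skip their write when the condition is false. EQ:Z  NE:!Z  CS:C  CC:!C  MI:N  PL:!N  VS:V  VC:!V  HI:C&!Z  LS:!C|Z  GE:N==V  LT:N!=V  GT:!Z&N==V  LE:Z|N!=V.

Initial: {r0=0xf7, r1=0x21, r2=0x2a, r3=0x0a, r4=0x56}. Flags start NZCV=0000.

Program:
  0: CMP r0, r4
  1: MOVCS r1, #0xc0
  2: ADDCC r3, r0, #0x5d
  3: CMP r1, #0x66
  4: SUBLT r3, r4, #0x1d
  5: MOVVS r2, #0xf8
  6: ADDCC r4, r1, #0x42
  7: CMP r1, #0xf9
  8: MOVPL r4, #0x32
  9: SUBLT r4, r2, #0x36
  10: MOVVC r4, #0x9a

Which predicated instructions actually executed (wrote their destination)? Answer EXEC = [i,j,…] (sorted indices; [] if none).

[0] flags=1010 → (cmp)
[1] flags=1010 CS?T → r1=0xc0
[2] flags=1010 CC?F → skip
[3] flags=0011 → (cmp)
[4] flags=0011 LT?T → r3=0x39
[5] flags=0011 VS?T → r2=0xf8
[6] flags=0011 CC?F → skip
[7] flags=1000 → (cmp)
[8] flags=1000 PL?F → skip
[9] flags=1000 LT?T → r4=0xc2
[10] flags=1000 VC?T → r4=0x9a

EXEC = [1,4,5,9,10]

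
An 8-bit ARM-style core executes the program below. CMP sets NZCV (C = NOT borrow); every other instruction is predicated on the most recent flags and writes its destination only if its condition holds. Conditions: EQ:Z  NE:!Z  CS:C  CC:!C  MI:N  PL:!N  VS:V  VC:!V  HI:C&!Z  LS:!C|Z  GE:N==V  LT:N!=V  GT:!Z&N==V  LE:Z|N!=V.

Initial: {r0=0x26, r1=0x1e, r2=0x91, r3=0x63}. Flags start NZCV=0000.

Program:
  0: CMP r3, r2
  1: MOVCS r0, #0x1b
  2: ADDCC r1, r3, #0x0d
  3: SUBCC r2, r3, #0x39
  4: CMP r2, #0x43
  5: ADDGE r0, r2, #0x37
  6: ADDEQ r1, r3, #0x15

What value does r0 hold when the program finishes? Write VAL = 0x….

VAL = 0x26

[0] flags=1001 → (cmp)
[1] flags=1001 CS?F → skip
[2] flags=1001 CC?T → r1=0x70
[3] flags=1001 CC?T → r2=0x2a
[4] flags=1000 → (cmp)
[5] flags=1000 GE?F → skip
[6] flags=1000 EQ?F → skip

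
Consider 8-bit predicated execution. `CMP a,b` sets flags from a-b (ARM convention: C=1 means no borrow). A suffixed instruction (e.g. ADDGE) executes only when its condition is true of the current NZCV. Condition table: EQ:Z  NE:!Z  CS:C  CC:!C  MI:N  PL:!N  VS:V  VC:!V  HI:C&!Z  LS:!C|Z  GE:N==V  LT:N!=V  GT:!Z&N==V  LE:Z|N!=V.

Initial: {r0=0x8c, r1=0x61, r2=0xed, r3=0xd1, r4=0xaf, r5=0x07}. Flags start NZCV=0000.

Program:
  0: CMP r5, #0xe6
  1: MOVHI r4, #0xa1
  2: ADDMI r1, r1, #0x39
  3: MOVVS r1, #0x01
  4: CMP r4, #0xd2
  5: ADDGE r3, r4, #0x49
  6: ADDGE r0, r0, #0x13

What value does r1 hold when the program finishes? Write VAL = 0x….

VAL = 0x61

0: ✓ CMP  NZCV=0000
1: · MOVHI
2: · ADDMI
3: · MOVVS
4: ✓ CMP  NZCV=1000
5: · ADDGE
6: · ADDGE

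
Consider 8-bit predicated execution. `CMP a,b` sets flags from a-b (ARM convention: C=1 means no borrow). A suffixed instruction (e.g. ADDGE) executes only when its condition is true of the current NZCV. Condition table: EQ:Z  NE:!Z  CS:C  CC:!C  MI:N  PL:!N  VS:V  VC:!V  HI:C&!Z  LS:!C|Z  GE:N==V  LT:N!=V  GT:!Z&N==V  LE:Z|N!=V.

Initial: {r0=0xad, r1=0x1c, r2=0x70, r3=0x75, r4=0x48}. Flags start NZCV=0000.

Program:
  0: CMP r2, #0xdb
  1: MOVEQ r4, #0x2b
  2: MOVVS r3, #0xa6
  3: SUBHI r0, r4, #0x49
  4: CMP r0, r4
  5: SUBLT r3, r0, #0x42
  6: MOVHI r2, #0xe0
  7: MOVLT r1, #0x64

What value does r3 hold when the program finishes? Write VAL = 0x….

VAL = 0x6b

[0] flags=1001 → (cmp)
[1] flags=1001 EQ?F → skip
[2] flags=1001 VS?T → r3=0xa6
[3] flags=1001 HI?F → skip
[4] flags=0011 → (cmp)
[5] flags=0011 LT?T → r3=0x6b
[6] flags=0011 HI?T → r2=0xe0
[7] flags=0011 LT?T → r1=0x64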